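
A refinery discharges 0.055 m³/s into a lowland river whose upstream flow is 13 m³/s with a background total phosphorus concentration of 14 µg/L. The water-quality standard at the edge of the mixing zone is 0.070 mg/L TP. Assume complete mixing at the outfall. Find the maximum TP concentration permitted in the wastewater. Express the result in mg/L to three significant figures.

14 µg/L = 0.014 mg/L.
Mass balance: 0.07·13.05 = 0.055·Cₑ + 13·0.014.
Cₑ = (0.9139 − 0.182) / 0.055 = 13.31 mg/L.

13.3 mg/L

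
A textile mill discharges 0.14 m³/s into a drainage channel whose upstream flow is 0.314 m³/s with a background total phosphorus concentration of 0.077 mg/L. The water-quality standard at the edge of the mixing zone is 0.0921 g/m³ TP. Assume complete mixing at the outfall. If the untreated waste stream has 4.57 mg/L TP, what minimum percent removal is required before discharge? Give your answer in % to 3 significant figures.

97.2 %

Mass balance: 0.0921·0.454 = 0.14·Cₑ + 0.314·0.077.
Cₑ = (0.04181 − 0.02418) / 0.14 = 0.126 mg/L.
Required removal = 1 − 0.126/4.57 = 97.24 %.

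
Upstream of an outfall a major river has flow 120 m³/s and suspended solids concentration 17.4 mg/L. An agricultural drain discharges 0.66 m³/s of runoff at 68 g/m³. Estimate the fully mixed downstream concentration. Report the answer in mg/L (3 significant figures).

By mass balance at complete mixing, C = (0.66·68 + 120·17.4) / (0.66 + 120) = 2133/120.7 = 17.68 mg/L.

17.7 mg/L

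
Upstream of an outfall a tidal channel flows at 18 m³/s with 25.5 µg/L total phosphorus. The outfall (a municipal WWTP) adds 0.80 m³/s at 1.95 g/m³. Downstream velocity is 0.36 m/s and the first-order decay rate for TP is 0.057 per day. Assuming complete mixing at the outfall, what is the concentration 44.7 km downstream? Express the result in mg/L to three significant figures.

0.0989 mg/L

25.5 µg/L = 0.0255 mg/L.
After complete mixing, C₀ = (0.8·1.95 + 18·0.0255) / 18.8 = 0.1074 mg/L.
Travel time t = 4.47e+04 m / 0.36 m/s = 1.242e+05 s = 1.437 d.
C = 0.1074·exp(−0.057·1.437) = 0.1074·0.9213 = 0.09895 mg/L.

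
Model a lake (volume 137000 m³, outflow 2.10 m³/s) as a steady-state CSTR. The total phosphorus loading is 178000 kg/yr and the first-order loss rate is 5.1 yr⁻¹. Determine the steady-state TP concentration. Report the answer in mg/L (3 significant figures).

Outflow Q = 2.10 m³/s × 3.156e+07 s/yr = 6.627e+07 m³/yr.
Steady-state CSTR mass balance: W = Q·C + k·V·C, so C = W/(Q + kV).
Q + kV = 6.627e+07 + 5.1·137000 = 6.697e+07 m³/yr.
C = 178000/6.697e+07 = 0.002658 kg/m³ = 2.658 mg/L.

2.66 mg/L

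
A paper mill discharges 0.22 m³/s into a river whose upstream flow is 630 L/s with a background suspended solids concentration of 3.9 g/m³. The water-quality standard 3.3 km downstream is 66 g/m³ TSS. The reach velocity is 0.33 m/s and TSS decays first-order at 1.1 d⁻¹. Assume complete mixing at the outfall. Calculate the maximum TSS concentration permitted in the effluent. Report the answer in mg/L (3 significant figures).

630 L/s = 0.63 m³/s.
Travel time to the compliance point: t = 3300/0.33 = 1e+04 s = 0.1157 d; decay factor exp(−1.1·0.1157) = 0.8805.
So the concentration just after mixing may be at most 66/0.8805 = 74.96 mg/L.
Mass balance: 74.96·0.85 = 0.22·Cₑ + 0.63·3.9.
Cₑ = (63.72 − 2.457) / 0.22 = 278.5 mg/L.

278 mg/L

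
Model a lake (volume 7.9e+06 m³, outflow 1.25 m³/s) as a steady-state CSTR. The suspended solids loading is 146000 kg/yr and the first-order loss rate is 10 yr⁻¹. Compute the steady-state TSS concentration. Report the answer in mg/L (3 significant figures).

1.23 mg/L

Outflow Q = 1.25 m³/s × 3.156e+07 s/yr = 3.945e+07 m³/yr.
Steady-state CSTR mass balance: W = Q·C + k·V·C, so C = W/(Q + kV).
Q + kV = 3.945e+07 + 10·7.9e+06 = 1.184e+08 m³/yr.
C = 146000/1.184e+08 = 0.001233 kg/m³ = 1.233 mg/L.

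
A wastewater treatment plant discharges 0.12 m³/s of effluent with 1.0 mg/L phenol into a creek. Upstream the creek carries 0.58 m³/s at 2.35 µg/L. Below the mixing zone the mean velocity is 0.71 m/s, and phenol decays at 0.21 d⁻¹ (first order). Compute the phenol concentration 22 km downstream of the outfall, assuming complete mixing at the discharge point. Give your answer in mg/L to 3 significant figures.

2.35 µg/L = 0.00235 mg/L.
After complete mixing, C₀ = (0.12·1 + 0.58·0.00235) / 0.7 = 0.1734 mg/L.
Travel time t = 2.2e+04 m / 0.71 m/s = 3.099e+04 s = 0.3586 d.
C = 0.1734·exp(−0.21·0.3586) = 0.1734·0.9275 = 0.1608 mg/L.

0.161 mg/L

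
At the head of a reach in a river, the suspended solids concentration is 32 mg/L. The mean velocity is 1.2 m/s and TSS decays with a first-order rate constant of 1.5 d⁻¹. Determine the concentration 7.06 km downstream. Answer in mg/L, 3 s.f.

28.9 mg/L

Travel time t = 7.06 km / 1.2 m/s = 7060/1.2 = 5883 s = 0.06809 d.
First-order decay: C = 32·exp(−1.5·0.06809) = 32·0.9029 = 28.89 mg/L.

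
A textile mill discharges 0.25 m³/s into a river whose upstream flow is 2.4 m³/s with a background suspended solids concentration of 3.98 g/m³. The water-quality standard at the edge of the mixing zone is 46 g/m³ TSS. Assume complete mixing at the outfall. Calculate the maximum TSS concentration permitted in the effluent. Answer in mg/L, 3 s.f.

Mass balance: 46·2.65 = 0.25·Cₑ + 2.4·3.98.
Cₑ = (121.9 − 9.552) / 0.25 = 449.4 mg/L.

449 mg/L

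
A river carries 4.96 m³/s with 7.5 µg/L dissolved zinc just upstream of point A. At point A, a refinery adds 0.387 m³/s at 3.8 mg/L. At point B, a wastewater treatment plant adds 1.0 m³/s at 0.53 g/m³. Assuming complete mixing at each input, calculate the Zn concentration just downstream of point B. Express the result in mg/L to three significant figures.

0.321 mg/L

7.5 µg/L = 0.0075 mg/L.
After input A: C = (4.96·0.0075 + 0.387·3.8) / 5.347 = 0.282 mg/L.
After input B: C = (5.347·0.282 + 1·0.53) / 6.347 = 0.3211 mg/L.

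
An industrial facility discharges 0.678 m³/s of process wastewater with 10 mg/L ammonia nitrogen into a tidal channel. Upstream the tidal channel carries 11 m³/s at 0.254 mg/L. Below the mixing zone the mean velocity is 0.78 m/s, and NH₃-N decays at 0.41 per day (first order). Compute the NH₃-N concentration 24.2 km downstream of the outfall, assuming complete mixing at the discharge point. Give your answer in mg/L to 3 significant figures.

After complete mixing, C₀ = (0.678·10 + 11·0.254) / 11.68 = 0.8198 mg/L.
Travel time t = 2.42e+04 m / 0.78 m/s = 3.103e+04 s = 0.3591 d.
C = 0.8198·exp(−0.41·0.3591) = 0.8198·0.8631 = 0.7076 mg/L.

0.708 mg/L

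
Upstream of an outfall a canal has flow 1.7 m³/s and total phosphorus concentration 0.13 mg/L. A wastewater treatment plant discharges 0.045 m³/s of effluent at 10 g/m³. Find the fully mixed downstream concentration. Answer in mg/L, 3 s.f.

Conservation of mass across the mixing zone: C = (0.045·10 + 1.7·0.13) / (0.045 + 1.7) = 0.671/1.745 = 0.3845 mg/L.

0.385 mg/L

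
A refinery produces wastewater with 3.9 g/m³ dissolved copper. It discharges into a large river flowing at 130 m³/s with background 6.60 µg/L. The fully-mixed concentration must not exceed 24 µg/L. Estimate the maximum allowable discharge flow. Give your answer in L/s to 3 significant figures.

6.60 µg/L = 0.0066 mg/L.
24 µg/L = 0.024 mg/L.
Mass balance at complete mixing: C_std·(Q_w + Q_r) = Q_w·C_e + Q_r·C_b.
Rearranging, Q_w = Q_r·(C_std − C_b)/(C_e − C_std) = 130·(0.024 − 0.0066) / (3.9 − 0.024) = 0.5836 m³/s.
= 583.6 L/s.

584 L/s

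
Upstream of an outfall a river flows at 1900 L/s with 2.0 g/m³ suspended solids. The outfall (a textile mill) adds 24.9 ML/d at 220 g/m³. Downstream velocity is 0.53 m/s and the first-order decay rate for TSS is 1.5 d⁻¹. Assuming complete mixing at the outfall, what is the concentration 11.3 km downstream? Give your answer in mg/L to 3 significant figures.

21.2 mg/L

24.9 ML/d = 0.2882 m³/s.
1900 L/s = 1.9 m³/s.
After complete mixing, C₀ = (0.2882·220 + 1.9·2) / 2.188 = 30.71 mg/L.
Travel time t = 1.13e+04 m / 0.53 m/s = 2.132e+04 s = 0.2468 d.
C = 30.71·exp(−1.5·0.2468) = 30.71·0.6906 = 21.21 mg/L.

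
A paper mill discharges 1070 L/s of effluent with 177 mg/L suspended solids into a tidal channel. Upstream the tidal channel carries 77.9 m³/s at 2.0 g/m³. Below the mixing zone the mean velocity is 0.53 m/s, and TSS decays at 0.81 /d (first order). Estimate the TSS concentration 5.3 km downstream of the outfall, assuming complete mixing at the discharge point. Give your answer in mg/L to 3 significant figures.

3.98 mg/L

1070 L/s = 1.07 m³/s.
After complete mixing, C₀ = (1.07·177 + 77.9·2) / 78.97 = 4.371 mg/L.
Travel time t = 5300 m / 0.53 m/s = 1e+04 s = 0.1157 d.
C = 4.371·exp(−0.81·0.1157) = 4.371·0.9105 = 3.98 mg/L.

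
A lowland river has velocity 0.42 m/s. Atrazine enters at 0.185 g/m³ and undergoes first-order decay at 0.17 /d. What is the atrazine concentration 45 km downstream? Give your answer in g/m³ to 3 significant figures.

0.150 g/m³

Travel time t = 45 km / 0.42 m/s = 4.5e+04/0.42 = 1.071e+05 s = 1.24 d.
First-order decay: C = 0.185·exp(−0.17·1.24) = 0.185·0.8099 = 0.1498 g/m³.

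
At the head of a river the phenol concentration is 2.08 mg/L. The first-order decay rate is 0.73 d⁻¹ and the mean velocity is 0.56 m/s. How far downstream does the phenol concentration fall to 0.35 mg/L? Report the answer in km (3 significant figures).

From C = C₀·e^(−kt), t = ln(C₀/C)/k = ln(2.08/0.35)/0.73 = 1.782/0.73 = 2.441 d.
Distance = v·t = 0.56 m/s × 2.109e+05 s = 1.181e+05 m = 118.1 km.

118 km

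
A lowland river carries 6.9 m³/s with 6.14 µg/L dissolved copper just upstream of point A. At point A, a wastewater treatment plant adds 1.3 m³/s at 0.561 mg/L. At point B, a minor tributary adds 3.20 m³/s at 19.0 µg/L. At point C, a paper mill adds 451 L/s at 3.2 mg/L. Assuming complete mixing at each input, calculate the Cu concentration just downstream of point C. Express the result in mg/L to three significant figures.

0.192 mg/L

6.14 µg/L = 0.00614 mg/L.
After input A: C = (6.9·0.00614 + 1.3·0.561) / 8.2 = 0.09411 mg/L.
19.0 µg/L = 0.019 mg/L.
After input B: C = (8.2·0.09411 + 3.2·0.019) / 11.4 = 0.07302 mg/L.
451 L/s = 0.451 m³/s.
After input C: C = (11.4·0.07302 + 0.451·3.2) / 11.85 = 0.192 mg/L.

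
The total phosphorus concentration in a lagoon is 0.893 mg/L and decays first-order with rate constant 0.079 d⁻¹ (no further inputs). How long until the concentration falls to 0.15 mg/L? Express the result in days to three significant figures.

22.6 d

t = ln(C₀/C)/k = ln(0.893/0.15)/0.079 = 1.784/0.079 = 22.58 d.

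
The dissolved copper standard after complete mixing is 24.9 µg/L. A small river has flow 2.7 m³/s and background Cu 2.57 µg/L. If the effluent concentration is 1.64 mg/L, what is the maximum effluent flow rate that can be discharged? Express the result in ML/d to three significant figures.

2.57 µg/L = 0.00257 mg/L.
24.9 µg/L = 0.0249 mg/L.
Mass balance at complete mixing: C_std·(Q_w + Q_r) = Q_w·C_e + Q_r·C_b.
Rearranging, Q_w = Q_r·(C_std − C_b)/(C_e − C_std) = 2.7·(0.0249 − 0.00257) / (1.64 − 0.0249) = 0.03733 m³/s.
= 3.225 ML/d.

3.23 ML/d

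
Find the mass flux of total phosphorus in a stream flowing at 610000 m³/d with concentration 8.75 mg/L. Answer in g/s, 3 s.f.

61.8 g/s

610000 m³/d = 7.06 m³/s.
Mass flux = Q·C = 7.06 m³/s × 8.75 g/m³ = 61.78 g/s.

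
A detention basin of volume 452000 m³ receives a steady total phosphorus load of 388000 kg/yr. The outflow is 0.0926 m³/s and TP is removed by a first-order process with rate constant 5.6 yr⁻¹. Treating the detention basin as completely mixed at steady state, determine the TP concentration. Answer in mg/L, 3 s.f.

Outflow Q = 0.0926 m³/s × 3.156e+07 s/yr = 2.922e+06 m³/yr.
Steady-state CSTR mass balance: W = Q·C + k·V·C, so C = W/(Q + kV).
Q + kV = 2.922e+06 + 5.6·452000 = 5.453e+06 m³/yr.
C = 388000/5.453e+06 = 0.07115 kg/m³ = 71.15 mg/L.

71.1 mg/L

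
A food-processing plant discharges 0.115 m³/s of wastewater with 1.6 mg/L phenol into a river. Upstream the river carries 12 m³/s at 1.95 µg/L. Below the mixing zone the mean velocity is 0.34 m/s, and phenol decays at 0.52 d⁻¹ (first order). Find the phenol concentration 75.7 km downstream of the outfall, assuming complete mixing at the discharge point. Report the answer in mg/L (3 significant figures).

0.00448 mg/L

1.95 µg/L = 0.00195 mg/L.
After complete mixing, C₀ = (0.115·1.6 + 12·0.00195) / 12.12 = 0.01712 mg/L.
Travel time t = 7.57e+04 m / 0.34 m/s = 2.226e+05 s = 2.577 d.
C = 0.01712·exp(−0.52·2.577) = 0.01712·0.2618 = 0.004483 mg/L.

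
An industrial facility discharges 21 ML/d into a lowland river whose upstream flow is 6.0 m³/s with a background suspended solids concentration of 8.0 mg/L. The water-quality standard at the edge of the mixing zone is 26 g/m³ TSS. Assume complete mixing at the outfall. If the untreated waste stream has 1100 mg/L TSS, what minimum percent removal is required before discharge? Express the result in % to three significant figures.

21 ML/d = 0.2431 m³/s.
Mass balance: 26·6.243 = 0.2431·Cₑ + 6·8.
Cₑ = (162.3 − 48) / 0.2431 = 470.3 mg/L.
Required removal = 1 − 470.3/1100 = 57.24 %.

57.2 %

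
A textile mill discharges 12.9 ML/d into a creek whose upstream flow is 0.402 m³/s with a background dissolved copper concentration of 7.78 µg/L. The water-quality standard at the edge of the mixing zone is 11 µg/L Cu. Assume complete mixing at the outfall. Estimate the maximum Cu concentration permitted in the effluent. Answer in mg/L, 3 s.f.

0.0197 mg/L

12.9 ML/d = 0.1493 m³/s.
7.78 µg/L = 0.00778 mg/L.
11 µg/L = 0.011 mg/L.
Mass balance: 0.011·0.5513 = 0.1493·Cₑ + 0.402·0.00778.
Cₑ = (0.006064 − 0.003128) / 0.1493 = 0.01967 mg/L.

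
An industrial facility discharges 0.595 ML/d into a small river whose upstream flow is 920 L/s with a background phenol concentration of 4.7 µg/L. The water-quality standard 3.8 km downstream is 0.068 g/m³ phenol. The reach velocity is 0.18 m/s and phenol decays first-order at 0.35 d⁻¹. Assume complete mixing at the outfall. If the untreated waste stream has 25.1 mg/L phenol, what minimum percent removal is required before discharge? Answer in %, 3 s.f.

0.595 ML/d = 0.006887 m³/s.
920 L/s = 0.92 m³/s.
4.7 µg/L = 0.0047 mg/L.
Travel time to the compliance point: t = 3800/0.18 = 2.111e+04 s = 0.2443 d; decay factor exp(−0.35·0.2443) = 0.918.
So the concentration just after mixing may be at most 0.068/0.918 = 0.07407 mg/L.
Mass balance: 0.07407·0.9269 = 0.006887·Cₑ + 0.92·0.0047.
Cₑ = (0.06866 − 0.004324) / 0.006887 = 9.342 mg/L.
Required removal = 1 − 9.342/25.1 = 62.78 %.

62.8 %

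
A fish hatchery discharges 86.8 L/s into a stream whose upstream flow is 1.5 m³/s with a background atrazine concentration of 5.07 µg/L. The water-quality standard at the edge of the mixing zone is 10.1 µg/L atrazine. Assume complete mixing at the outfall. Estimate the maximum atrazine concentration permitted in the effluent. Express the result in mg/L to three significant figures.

86.8 L/s = 0.0868 m³/s.
5.07 µg/L = 0.00507 mg/L.
10.1 µg/L = 0.0101 mg/L.
Mass balance: 0.0101·1.587 = 0.0868·Cₑ + 1.5·0.00507.
Cₑ = (0.01603 − 0.007605) / 0.0868 = 0.09702 mg/L.

0.0970 mg/L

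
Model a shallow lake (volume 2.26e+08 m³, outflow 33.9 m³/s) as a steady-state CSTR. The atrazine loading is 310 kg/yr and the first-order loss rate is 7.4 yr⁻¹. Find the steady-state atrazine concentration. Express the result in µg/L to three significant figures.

Outflow Q = 33.9 m³/s × 3.156e+07 s/yr = 1.07e+09 m³/yr.
Steady-state CSTR mass balance: W = Q·C + k·V·C, so C = W/(Q + kV).
Q + kV = 1.07e+09 + 7.4·2.26e+08 = 2.742e+09 m³/yr.
C = 310/2.742e+09 = 1.13e-07 kg/m³ = 0.000113 mg/L = 0.113 µg/L.

0.113 µg/L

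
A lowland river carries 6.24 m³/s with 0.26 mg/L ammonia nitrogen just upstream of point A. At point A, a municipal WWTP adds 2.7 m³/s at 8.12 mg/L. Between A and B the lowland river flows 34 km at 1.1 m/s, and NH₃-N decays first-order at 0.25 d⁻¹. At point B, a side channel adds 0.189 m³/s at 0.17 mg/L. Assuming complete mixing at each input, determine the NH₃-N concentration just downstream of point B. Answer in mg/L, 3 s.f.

2.36 mg/L

After input A: C = (6.24·0.26 + 2.7·8.12) / 8.94 = 2.634 mg/L.
Over the 34 km reach to input B (t = 3.091e+04 s = 0.3577 d), decay gives C = 2.634·exp(−0.25·0.3577) = 2.408 mg/L.
After input B: C = (8.94·2.408 + 0.189·0.17) / 9.129 = 2.362 mg/L.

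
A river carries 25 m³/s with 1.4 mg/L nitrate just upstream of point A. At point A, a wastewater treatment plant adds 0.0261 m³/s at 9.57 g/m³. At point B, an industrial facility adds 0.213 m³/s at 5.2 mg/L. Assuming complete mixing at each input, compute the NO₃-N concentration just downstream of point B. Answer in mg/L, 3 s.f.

1.44 mg/L

After input A: C = (25·1.4 + 0.0261·9.57) / 25.03 = 1.409 mg/L.
After input B: C = (25.03·1.409 + 0.213·5.2) / 25.24 = 1.441 mg/L.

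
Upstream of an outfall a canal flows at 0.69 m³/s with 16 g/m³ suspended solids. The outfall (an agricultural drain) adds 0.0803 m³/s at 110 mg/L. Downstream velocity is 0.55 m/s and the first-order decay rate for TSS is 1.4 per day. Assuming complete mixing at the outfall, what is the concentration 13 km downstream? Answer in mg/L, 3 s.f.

After complete mixing, C₀ = (0.0803·110 + 0.69·16) / 0.7703 = 25.8 mg/L.
Travel time t = 1.3e+04 m / 0.55 m/s = 2.364e+04 s = 0.2736 d.
C = 25.8·exp(−1.4·0.2736) = 25.8·0.6818 = 17.59 mg/L.

17.6 mg/L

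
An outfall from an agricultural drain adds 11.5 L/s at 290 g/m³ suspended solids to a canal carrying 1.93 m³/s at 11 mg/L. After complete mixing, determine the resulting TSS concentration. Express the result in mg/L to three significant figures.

11.5 L/s = 0.0115 m³/s.
Flow-weighted mixing gives C = (0.0115·290 + 1.93·11) / (0.0115 + 1.93) = 24.57/1.942 = 12.65 mg/L.

12.7 mg/L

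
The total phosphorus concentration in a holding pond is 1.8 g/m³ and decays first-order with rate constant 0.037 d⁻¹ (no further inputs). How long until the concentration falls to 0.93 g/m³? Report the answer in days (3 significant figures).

17.8 d

t = ln(C₀/C)/k = ln(1.8/0.93)/0.037 = 0.6604/0.037 = 17.85 d.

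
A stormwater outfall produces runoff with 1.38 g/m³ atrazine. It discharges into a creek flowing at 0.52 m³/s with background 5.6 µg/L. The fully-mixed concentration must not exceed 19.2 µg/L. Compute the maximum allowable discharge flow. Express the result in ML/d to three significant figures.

0.449 ML/d

5.6 µg/L = 0.0056 mg/L.
19.2 µg/L = 0.0192 mg/L.
Mass balance at complete mixing: C_std·(Q_w + Q_r) = Q_w·C_e + Q_r·C_b.
Rearranging, Q_w = Q_r·(C_std − C_b)/(C_e − C_std) = 0.52·(0.0192 − 0.0056) / (1.38 − 0.0192) = 0.005197 m³/s.
= 0.449 ML/d.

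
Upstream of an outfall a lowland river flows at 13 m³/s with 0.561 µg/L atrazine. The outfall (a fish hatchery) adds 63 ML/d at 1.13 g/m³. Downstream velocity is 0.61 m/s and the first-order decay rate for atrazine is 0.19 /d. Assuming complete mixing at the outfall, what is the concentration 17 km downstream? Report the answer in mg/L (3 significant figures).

0.0569 mg/L

63 ML/d = 0.7292 m³/s.
0.561 µg/L = 0.000561 mg/L.
After complete mixing, C₀ = (0.7292·1.13 + 13·0.000561) / 13.73 = 0.06055 mg/L.
Travel time t = 1.7e+04 m / 0.61 m/s = 2.787e+04 s = 0.3226 d.
C = 0.06055·exp(−0.19·0.3226) = 0.06055·0.9406 = 0.05695 mg/L.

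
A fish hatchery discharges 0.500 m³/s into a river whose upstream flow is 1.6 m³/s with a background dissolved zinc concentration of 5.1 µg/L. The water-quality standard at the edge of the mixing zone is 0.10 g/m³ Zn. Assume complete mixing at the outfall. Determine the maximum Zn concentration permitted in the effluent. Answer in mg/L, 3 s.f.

5.1 µg/L = 0.0051 mg/L.
Mass balance: 0.1·2.1 = 0.5·Cₑ + 1.6·0.0051.
Cₑ = (0.21 − 0.00816) / 0.5 = 0.4037 mg/L.

0.404 mg/L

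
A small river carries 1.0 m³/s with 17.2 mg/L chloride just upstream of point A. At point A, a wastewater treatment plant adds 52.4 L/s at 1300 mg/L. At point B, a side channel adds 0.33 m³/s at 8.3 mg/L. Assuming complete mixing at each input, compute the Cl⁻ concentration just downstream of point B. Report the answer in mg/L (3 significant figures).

63.7 mg/L

52.4 L/s = 0.0524 m³/s.
After input A: C = (1·17.2 + 0.0524·1300) / 1.052 = 81.07 mg/L.
After input B: C = (1.052·81.07 + 0.33·8.3) / 1.382 = 63.7 mg/L.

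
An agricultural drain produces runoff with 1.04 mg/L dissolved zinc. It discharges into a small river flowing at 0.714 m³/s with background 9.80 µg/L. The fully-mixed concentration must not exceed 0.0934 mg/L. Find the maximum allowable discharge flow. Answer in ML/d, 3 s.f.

9.80 µg/L = 0.0098 mg/L.
Mass balance at complete mixing: C_std·(Q_w + Q_r) = Q_w·C_e + Q_r·C_b.
Rearranging, Q_w = Q_r·(C_std − C_b)/(C_e − C_std) = 0.714·(0.0934 − 0.0098) / (1.04 − 0.0934) = 0.06306 m³/s.
= 5.448 ML/d.

5.45 ML/d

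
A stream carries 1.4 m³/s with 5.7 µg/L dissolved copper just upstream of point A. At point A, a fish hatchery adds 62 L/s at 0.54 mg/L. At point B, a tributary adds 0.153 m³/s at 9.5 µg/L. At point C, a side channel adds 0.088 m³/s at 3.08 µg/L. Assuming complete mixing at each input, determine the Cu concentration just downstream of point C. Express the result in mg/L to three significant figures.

0.0254 mg/L

5.7 µg/L = 0.0057 mg/L.
62 L/s = 0.062 m³/s.
After input A: C = (1.4·0.0057 + 0.062·0.54) / 1.462 = 0.02836 mg/L.
9.5 µg/L = 0.0095 mg/L.
After input B: C = (1.462·0.02836 + 0.153·0.0095) / 1.615 = 0.02657 mg/L.
3.08 µg/L = 0.00308 mg/L.
After input C: C = (1.615·0.02657 + 0.088·0.00308) / 1.703 = 0.02536 mg/L.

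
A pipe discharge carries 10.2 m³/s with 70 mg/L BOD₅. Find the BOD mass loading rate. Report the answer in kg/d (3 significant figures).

61700 kg/d

Mass flux = Q·C = 10.2 m³/s × 70 g/m³ = 714 g/s.
= 714 g/s × 86.4 = 6.169e+04 kg/d.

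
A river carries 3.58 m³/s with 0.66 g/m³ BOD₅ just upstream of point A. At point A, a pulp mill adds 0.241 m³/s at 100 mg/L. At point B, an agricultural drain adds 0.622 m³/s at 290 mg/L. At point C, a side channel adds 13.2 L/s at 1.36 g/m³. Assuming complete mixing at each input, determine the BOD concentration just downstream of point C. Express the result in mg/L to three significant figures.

46.4 mg/L

After input A: C = (3.58·0.66 + 0.241·100) / 3.821 = 6.926 mg/L.
After input B: C = (3.821·6.926 + 0.622·290) / 4.443 = 46.55 mg/L.
13.2 L/s = 0.0132 m³/s.
After input C: C = (4.443·46.55 + 0.0132·1.36) / 4.456 = 46.42 mg/L.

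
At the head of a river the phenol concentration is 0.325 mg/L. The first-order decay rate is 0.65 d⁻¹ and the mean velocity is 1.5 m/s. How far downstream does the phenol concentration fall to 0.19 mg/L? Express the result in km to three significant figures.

From C = C₀·e^(−kt), t = ln(C₀/C)/k = ln(0.325/0.19)/0.65 = 0.5368/0.65 = 0.8258 d.
Distance = v·t = 1.5 m/s × 7.135e+04 s = 1.07e+05 m = 107 km.

107 km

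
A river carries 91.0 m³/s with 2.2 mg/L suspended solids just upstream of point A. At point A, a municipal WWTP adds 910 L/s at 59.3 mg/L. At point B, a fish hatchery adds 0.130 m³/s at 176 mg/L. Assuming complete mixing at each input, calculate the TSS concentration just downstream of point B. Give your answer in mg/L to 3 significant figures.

3.01 mg/L

910 L/s = 0.91 m³/s.
After input A: C = (91·2.2 + 0.91·59.3) / 91.91 = 2.765 mg/L.
After input B: C = (91.91·2.765 + 0.13·176) / 92.04 = 3.01 mg/L.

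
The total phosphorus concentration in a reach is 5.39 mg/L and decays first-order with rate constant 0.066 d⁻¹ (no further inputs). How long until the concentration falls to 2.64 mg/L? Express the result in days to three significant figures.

t = ln(C₀/C)/k = ln(5.39/2.64)/0.066 = 0.7138/0.066 = 10.81 d.

10.8 d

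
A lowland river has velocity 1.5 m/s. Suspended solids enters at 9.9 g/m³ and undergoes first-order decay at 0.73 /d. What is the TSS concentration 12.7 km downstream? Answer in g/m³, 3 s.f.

9.22 g/m³

Travel time t = 12.7 km / 1.5 m/s = 1.27e+04/1.5 = 8467 s = 0.09799 d.
First-order decay: C = 9.9·exp(−0.73·0.09799) = 9.9·0.931 = 9.217 g/m³.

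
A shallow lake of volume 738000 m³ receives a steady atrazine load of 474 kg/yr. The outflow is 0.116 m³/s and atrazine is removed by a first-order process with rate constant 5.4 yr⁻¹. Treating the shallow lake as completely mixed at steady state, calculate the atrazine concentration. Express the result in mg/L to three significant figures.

Outflow Q = 0.116 m³/s × 3.156e+07 s/yr = 3.661e+06 m³/yr.
Steady-state CSTR mass balance: W = Q·C + k·V·C, so C = W/(Q + kV).
Q + kV = 3.661e+06 + 5.4·738000 = 7.646e+06 m³/yr.
C = 474/7.646e+06 = 6.199e-05 kg/m³ = 0.06199 mg/L.

0.0620 mg/L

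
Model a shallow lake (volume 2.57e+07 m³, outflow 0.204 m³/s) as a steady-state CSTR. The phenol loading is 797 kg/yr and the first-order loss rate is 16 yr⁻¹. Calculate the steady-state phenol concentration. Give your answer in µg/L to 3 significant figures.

Outflow Q = 0.204 m³/s × 3.156e+07 s/yr = 6.438e+06 m³/yr.
Steady-state CSTR mass balance: W = Q·C + k·V·C, so C = W/(Q + kV).
Q + kV = 6.438e+06 + 16·2.57e+07 = 4.176e+08 m³/yr.
C = 797/4.176e+08 = 1.908e-06 kg/m³ = 0.001908 mg/L = 1.908 µg/L.

1.91 µg/L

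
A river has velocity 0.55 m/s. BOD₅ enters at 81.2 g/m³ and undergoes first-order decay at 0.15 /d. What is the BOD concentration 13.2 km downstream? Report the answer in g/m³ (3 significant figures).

Travel time t = 13.2 km / 0.55 m/s = 1.32e+04/0.55 = 2.4e+04 s = 0.2778 d.
First-order decay: C = 81.2·exp(−0.15·0.2778) = 81.2·0.9592 = 77.89 g/m³.

77.9 g/m³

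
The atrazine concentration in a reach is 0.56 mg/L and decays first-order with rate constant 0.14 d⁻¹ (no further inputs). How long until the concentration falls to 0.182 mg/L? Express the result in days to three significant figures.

8.03 d

t = ln(C₀/C)/k = ln(0.56/0.182)/0.14 = 1.124/0.14 = 8.028 d.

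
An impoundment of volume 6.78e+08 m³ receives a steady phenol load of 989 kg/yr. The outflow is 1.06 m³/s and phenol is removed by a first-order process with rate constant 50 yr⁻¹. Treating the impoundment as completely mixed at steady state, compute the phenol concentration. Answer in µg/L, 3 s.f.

Outflow Q = 1.06 m³/s × 3.156e+07 s/yr = 3.345e+07 m³/yr.
Steady-state CSTR mass balance: W = Q·C + k·V·C, so C = W/(Q + kV).
Q + kV = 3.345e+07 + 50·6.78e+08 = 3.393e+10 m³/yr.
C = 989/3.393e+10 = 2.915e-08 kg/m³ = 2.915e-05 mg/L = 0.02915 µg/L.

0.0291 µg/L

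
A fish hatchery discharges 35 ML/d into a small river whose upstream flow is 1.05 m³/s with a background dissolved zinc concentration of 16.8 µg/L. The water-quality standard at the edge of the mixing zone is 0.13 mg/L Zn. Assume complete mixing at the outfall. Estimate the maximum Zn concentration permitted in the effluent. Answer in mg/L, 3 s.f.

0.423 mg/L

35 ML/d = 0.4051 m³/s.
16.8 µg/L = 0.0168 mg/L.
Mass balance: 0.13·1.455 = 0.4051·Cₑ + 1.05·0.0168.
Cₑ = (0.1892 − 0.01764) / 0.4051 = 0.4234 mg/L.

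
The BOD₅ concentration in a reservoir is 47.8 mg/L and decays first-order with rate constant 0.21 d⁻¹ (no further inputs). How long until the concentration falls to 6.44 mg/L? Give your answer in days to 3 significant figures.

9.55 d

t = ln(C₀/C)/k = ln(47.8/6.44)/0.21 = 2.004/0.21 = 9.545 d.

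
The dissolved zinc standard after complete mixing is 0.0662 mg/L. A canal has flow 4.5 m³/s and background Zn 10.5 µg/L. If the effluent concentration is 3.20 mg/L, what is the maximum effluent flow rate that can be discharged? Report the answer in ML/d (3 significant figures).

6.91 ML/d

10.5 µg/L = 0.0105 mg/L.
Mass balance at complete mixing: C_std·(Q_w + Q_r) = Q_w·C_e + Q_r·C_b.
Rearranging, Q_w = Q_r·(C_std − C_b)/(C_e − C_std) = 4.5·(0.0662 − 0.0105) / (3.2 − 0.0662) = 0.07998 m³/s.
= 6.911 ML/d.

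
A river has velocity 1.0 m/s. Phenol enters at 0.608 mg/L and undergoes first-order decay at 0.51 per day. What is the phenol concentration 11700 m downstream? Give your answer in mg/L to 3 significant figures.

0.567 mg/L

Travel time t = 11700 m / 1.0 m/s = 1.17e+04/1.0 = 1.17e+04 s = 0.1354 d.
First-order decay: C = 0.608·exp(−0.51·0.1354) = 0.608·0.9333 = 0.5674 mg/L.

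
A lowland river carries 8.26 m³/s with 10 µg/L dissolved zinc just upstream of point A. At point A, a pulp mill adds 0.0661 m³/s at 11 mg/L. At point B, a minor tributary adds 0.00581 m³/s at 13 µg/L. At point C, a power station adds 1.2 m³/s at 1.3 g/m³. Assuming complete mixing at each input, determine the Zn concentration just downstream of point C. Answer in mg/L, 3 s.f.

10 µg/L = 0.01 mg/L.
After input A: C = (8.26·0.01 + 0.0661·11) / 8.326 = 0.09725 mg/L.
13 µg/L = 0.013 mg/L.
After input B: C = (8.326·0.09725 + 0.00581·0.013) / 8.332 = 0.09719 mg/L.
After input C: C = (8.332·0.09719 + 1.2·1.3) / 9.532 = 0.2486 mg/L.

0.249 mg/L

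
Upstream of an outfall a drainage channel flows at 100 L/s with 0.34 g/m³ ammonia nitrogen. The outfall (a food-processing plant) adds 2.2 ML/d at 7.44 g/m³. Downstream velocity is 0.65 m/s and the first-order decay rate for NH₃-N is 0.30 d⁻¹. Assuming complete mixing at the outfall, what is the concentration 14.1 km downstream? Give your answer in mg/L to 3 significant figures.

1.65 mg/L

2.2 ML/d = 0.02546 m³/s.
100 L/s = 0.1 m³/s.
After complete mixing, C₀ = (0.02546·7.44 + 0.1·0.34) / 0.1255 = 1.781 mg/L.
Travel time t = 1.41e+04 m / 0.65 m/s = 2.169e+04 s = 0.2511 d.
C = 1.781·exp(−0.30·0.2511) = 1.781·0.9274 = 1.652 mg/L.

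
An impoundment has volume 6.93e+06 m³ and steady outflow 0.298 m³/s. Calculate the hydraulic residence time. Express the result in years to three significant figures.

Q = 0.298 m³/s × 3.156e+07 s/yr = 9.404e+06 m³/yr.
Hydraulic residence time τ = V/Q = 6.93e+06/9.404e+06 = 0.7369 yr.

0.737 yr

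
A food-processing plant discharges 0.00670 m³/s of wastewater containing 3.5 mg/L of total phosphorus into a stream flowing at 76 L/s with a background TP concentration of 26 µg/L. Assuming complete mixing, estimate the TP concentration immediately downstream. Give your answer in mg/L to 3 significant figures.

0.307 mg/L

76 L/s = 0.076 m³/s.
26 µg/L = 0.026 mg/L.
Flow-weighted mixing gives C = (0.0067·3.5 + 0.076·0.026) / (0.0067 + 0.076) = 0.02543/0.0827 = 0.3074 mg/L.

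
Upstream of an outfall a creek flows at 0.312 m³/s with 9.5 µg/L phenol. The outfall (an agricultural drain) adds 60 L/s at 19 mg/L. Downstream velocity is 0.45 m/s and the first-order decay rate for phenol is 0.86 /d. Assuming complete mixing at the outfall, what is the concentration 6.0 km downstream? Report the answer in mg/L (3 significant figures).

60 L/s = 0.06 m³/s.
9.5 µg/L = 0.0095 mg/L.
After complete mixing, C₀ = (0.06·19 + 0.312·0.0095) / 0.372 = 3.072 mg/L.
Travel time t = 6000 m / 0.45 m/s = 1.333e+04 s = 0.1543 d.
C = 3.072·exp(−0.86·0.1543) = 3.072·0.8757 = 2.691 mg/L.

2.69 mg/L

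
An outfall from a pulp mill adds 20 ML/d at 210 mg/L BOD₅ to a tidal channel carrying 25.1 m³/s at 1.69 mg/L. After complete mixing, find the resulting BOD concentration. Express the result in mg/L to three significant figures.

3.59 mg/L

20 ML/d = 0.2315 m³/s.
By mass balance at complete mixing, C = (0.2315·210 + 25.1·1.69) / (0.2315 + 25.1) = 91.03/25.33 = 3.594 mg/L.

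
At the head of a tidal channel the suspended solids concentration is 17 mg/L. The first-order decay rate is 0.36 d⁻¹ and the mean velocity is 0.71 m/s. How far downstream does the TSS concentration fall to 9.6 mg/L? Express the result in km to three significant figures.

From C = C₀·e^(−kt), t = ln(C₀/C)/k = ln(17/9.6)/0.36 = 0.5715/0.36 = 1.587 d.
Distance = v·t = 0.71 m/s × 1.371e+05 s = 9.738e+04 m = 97.38 km.

97.4 km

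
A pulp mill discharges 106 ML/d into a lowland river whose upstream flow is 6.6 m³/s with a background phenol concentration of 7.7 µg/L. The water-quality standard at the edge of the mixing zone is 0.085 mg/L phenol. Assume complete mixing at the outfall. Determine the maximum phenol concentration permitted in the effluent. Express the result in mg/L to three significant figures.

0.501 mg/L

106 ML/d = 1.227 m³/s.
7.7 µg/L = 0.0077 mg/L.
Mass balance: 0.085·7.827 = 1.227·Cₑ + 6.6·0.0077.
Cₑ = (0.6653 − 0.05082) / 1.227 = 0.5008 mg/L.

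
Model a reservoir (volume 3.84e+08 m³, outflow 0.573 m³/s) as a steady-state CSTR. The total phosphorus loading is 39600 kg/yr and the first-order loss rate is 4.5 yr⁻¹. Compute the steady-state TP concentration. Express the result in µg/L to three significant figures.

Outflow Q = 0.573 m³/s × 3.156e+07 s/yr = 1.808e+07 m³/yr.
Steady-state CSTR mass balance: W = Q·C + k·V·C, so C = W/(Q + kV).
Q + kV = 1.808e+07 + 4.5·3.84e+08 = 1.746e+09 m³/yr.
C = 39600/1.746e+09 = 2.268e-05 kg/m³ = 0.02268 mg/L = 22.68 µg/L.

22.7 µg/L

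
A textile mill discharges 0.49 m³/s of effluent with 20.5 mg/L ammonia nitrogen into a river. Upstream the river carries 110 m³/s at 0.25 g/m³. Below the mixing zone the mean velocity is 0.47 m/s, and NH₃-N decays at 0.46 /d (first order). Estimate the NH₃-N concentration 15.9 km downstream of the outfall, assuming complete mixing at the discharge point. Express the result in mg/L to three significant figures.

0.284 mg/L

After complete mixing, C₀ = (0.49·20.5 + 110·0.25) / 110.5 = 0.3398 mg/L.
Travel time t = 1.59e+04 m / 0.47 m/s = 3.383e+04 s = 0.3915 d.
C = 0.3398·exp(−0.46·0.3915) = 0.3398·0.8352 = 0.2838 mg/L.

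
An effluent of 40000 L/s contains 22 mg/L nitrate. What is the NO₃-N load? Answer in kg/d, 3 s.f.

40000 L/s = 40 m³/s.
Mass flux = Q·C = 40 m³/s × 22 g/m³ = 880 g/s.
= 880 g/s × 86.4 = 7.603e+04 kg/d.

76000 kg/d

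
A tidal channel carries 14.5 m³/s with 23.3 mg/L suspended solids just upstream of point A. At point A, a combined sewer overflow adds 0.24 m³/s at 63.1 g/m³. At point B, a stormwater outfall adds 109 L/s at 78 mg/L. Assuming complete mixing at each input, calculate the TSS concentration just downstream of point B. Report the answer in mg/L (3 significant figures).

After input A: C = (14.5·23.3 + 0.24·63.1) / 14.74 = 23.95 mg/L.
109 L/s = 0.109 m³/s.
After input B: C = (14.74·23.95 + 0.109·78) / 14.85 = 24.34 mg/L.

24.3 mg/L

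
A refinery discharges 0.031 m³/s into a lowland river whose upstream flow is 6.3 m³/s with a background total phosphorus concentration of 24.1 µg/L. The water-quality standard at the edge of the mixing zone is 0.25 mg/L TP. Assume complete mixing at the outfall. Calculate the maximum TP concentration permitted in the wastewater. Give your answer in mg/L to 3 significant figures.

46.2 mg/L

24.1 µg/L = 0.0241 mg/L.
Mass balance: 0.25·6.331 = 0.031·Cₑ + 6.3·0.0241.
Cₑ = (1.583 − 0.1518) / 0.031 = 46.16 mg/L.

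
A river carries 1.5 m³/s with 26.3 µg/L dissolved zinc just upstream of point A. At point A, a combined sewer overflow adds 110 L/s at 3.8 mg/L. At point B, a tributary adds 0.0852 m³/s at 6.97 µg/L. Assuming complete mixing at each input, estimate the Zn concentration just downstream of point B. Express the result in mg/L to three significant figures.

0.270 mg/L

26.3 µg/L = 0.0263 mg/L.
110 L/s = 0.11 m³/s.
After input A: C = (1.5·0.0263 + 0.11·3.8) / 1.61 = 0.2841 mg/L.
6.97 µg/L = 0.00697 mg/L.
After input B: C = (1.61·0.2841 + 0.0852·0.00697) / 1.695 = 0.2702 mg/L.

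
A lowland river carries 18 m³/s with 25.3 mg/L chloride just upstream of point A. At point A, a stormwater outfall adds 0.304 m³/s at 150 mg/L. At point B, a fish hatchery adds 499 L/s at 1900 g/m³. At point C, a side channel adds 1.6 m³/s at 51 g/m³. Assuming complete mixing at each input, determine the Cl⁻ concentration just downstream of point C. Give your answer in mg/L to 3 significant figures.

After input A: C = (18·25.3 + 0.304·150) / 18.3 = 27.37 mg/L.
499 L/s = 0.499 m³/s.
After input B: C = (18.3·27.37 + 0.499·1900) / 18.8 = 77.07 mg/L.
After input C: C = (18.8·77.07 + 1.6·51) / 20.4 = 75.02 mg/L.

75.0 mg/L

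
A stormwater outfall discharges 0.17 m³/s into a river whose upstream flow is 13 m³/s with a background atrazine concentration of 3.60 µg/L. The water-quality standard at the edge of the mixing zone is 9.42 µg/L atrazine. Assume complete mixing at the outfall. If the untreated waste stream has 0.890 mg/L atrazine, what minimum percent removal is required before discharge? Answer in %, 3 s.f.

3.60 µg/L = 0.0036 mg/L.
9.42 µg/L = 0.00942 mg/L.
Mass balance: 0.00942·13.17 = 0.17·Cₑ + 13·0.0036.
Cₑ = (0.1241 − 0.0468) / 0.17 = 0.4545 mg/L.
Required removal = 1 − 0.4545/0.890 = 48.93 %.

48.9 %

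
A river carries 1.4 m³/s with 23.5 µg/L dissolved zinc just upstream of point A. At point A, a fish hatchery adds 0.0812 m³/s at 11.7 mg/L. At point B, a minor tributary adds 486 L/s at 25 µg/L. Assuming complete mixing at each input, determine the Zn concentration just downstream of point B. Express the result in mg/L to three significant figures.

0.506 mg/L

23.5 µg/L = 0.0235 mg/L.
After input A: C = (1.4·0.0235 + 0.0812·11.7) / 1.481 = 0.6636 mg/L.
486 L/s = 0.486 m³/s.
25 µg/L = 0.025 mg/L.
After input B: C = (1.481·0.6636 + 0.486·0.025) / 1.967 = 0.5058 mg/L.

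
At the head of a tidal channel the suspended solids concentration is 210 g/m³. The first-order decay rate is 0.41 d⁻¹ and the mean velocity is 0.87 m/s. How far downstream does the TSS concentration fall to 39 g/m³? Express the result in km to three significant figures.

309 km

From C = C₀·e^(−kt), t = ln(C₀/C)/k = ln(210/39)/0.41 = 1.684/0.41 = 4.106 d.
Distance = v·t = 0.87 m/s × 3.548e+05 s = 3.087e+05 m = 308.7 km.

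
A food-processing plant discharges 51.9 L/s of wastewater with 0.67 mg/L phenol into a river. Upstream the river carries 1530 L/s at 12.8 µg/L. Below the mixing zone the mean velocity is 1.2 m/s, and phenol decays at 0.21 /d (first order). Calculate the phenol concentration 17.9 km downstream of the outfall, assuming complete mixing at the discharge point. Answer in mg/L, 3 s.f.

51.9 L/s = 0.0519 m³/s.
1530 L/s = 1.53 m³/s.
12.8 µg/L = 0.0128 mg/L.
After complete mixing, C₀ = (0.0519·0.67 + 1.53·0.0128) / 1.582 = 0.03436 mg/L.
Travel time t = 1.79e+04 m / 1.2 m/s = 1.492e+04 s = 0.1726 d.
C = 0.03436·exp(−0.21·0.1726) = 0.03436·0.9644 = 0.03314 mg/L.

0.0331 mg/L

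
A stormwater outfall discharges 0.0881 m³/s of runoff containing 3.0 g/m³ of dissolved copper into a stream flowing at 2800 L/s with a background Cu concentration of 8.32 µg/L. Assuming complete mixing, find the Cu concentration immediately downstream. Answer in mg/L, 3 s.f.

0.0996 mg/L

2800 L/s = 2.8 m³/s.
8.32 µg/L = 0.00832 mg/L.
By mass balance at complete mixing, C = (0.0881·3 + 2.8·0.00832) / (0.0881 + 2.8) = 0.2876/2.888 = 0.09958 mg/L.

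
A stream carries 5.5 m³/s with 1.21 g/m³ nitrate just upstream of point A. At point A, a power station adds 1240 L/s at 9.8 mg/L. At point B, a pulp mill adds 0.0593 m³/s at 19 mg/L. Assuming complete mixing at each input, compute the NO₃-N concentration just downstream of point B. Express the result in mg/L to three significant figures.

1240 L/s = 1.24 m³/s.
After input A: C = (5.5·1.21 + 1.24·9.8) / 6.74 = 2.79 mg/L.
After input B: C = (6.74·2.79 + 0.0593·19) / 6.799 = 2.932 mg/L.

2.93 mg/L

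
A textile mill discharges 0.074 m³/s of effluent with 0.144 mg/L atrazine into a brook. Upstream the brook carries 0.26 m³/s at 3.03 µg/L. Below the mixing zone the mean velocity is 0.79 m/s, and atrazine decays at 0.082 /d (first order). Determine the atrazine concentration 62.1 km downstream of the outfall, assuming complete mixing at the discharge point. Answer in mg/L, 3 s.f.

0.0318 mg/L

3.03 µg/L = 0.00303 mg/L.
After complete mixing, C₀ = (0.074·0.144 + 0.26·0.00303) / 0.334 = 0.03426 mg/L.
Travel time t = 6.21e+04 m / 0.79 m/s = 7.861e+04 s = 0.9098 d.
C = 0.03426·exp(−0.082·0.9098) = 0.03426·0.9281 = 0.0318 mg/L.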